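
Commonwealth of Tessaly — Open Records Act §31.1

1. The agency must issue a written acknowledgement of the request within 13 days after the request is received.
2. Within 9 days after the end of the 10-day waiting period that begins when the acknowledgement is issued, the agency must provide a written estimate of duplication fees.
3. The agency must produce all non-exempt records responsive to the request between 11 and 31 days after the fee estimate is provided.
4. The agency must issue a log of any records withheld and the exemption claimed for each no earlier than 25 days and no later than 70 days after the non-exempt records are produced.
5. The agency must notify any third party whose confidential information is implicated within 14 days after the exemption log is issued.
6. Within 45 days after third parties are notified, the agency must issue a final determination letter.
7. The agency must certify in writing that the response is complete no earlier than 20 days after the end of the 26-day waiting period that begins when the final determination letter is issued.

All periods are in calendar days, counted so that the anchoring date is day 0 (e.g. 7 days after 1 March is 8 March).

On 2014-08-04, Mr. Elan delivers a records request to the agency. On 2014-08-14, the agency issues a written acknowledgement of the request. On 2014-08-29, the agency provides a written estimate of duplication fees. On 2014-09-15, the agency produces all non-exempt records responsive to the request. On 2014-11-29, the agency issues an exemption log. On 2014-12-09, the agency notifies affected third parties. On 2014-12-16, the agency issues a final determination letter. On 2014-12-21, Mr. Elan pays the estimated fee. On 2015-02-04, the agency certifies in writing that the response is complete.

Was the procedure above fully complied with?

Step 1 — counting 13 days from 2014-08-04 (when the request is received) gives a deadline of 2014-08-17; completed 2014-08-14, before the deadline.
Step 2 — counting 9 days from 2014-08-24 (end of the 10-day waiting period, which began when the acknowledgement is issued on 2014-08-14) gives a deadline of 2014-09-02; 2014-08-29 is within that limit.
Step 3 — 11 and 31 days from 2014-08-29 (when the fee estimate is provided) are 2014-09-09 and 2014-09-29 respectively; 2014-09-15 falls inside that range.
Step 4 — 25 and 70 days from 2014-09-15 (when the non-exempt records are produced) are 2014-10-10 and 2014-11-24 respectively; done 2014-11-29 — 5 days after the window closed.
The procedure was therefore not followed at step 4.

No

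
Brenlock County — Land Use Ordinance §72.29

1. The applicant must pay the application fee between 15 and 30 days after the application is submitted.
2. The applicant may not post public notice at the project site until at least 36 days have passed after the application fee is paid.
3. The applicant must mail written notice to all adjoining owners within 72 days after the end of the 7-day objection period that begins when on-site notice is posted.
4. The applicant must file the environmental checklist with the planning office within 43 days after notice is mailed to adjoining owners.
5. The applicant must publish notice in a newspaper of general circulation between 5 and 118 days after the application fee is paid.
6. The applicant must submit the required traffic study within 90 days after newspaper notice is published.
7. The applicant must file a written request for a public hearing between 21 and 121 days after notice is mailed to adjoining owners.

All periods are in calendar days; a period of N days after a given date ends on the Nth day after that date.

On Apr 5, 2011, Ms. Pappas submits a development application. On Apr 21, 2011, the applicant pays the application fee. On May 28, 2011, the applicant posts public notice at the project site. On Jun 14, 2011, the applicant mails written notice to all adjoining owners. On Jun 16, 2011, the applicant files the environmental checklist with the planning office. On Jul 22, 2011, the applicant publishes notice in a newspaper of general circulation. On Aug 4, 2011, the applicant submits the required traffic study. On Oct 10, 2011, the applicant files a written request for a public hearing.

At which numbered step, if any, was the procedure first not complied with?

None — every step was satisfied

Step 1 — 15 and 30 days from Apr 5, 2011 (when the application is submitted) are Apr 20, 2011 and May 5, 2011 respectively; done Apr 21, 2011 — within the window.
Step 2 — must wait 36 days from Apr 21, 2011 (when the application fee is paid), so not before May 27, 2011; May 28, 2011 is on or after that date.
Step 3 — counting 72 days from Jun 4, 2011 (end of the 7-day objection period, which began when on-site notice is posted on May 28, 2011) gives a deadline of Aug 15, 2011; completed Jun 14, 2011, before the deadline.
Step 4 — counting 43 days from Jun 14, 2011 (when notice is mailed to adjoining owners) gives a deadline of Jul 27, 2011; Jun 16, 2011 is within that limit.
Step 5 — 5 and 118 days from Apr 21, 2011 (when the application fee is paid) are Apr 26, 2011 and Aug 17, 2011 respectively; Jul 22, 2011 falls inside that range.
Step 6 — counting 90 days from Jul 22, 2011 (when newspaper notice is published) gives a deadline of Oct 20, 2011; completed Aug 4, 2011, before the deadline.
Step 7 — 21 and 121 days from Jun 14, 2011 (when notice is mailed to adjoining owners) are Jul 5, 2011 and Oct 13, 2011 respectively; done Oct 10, 2011, which is between those dates.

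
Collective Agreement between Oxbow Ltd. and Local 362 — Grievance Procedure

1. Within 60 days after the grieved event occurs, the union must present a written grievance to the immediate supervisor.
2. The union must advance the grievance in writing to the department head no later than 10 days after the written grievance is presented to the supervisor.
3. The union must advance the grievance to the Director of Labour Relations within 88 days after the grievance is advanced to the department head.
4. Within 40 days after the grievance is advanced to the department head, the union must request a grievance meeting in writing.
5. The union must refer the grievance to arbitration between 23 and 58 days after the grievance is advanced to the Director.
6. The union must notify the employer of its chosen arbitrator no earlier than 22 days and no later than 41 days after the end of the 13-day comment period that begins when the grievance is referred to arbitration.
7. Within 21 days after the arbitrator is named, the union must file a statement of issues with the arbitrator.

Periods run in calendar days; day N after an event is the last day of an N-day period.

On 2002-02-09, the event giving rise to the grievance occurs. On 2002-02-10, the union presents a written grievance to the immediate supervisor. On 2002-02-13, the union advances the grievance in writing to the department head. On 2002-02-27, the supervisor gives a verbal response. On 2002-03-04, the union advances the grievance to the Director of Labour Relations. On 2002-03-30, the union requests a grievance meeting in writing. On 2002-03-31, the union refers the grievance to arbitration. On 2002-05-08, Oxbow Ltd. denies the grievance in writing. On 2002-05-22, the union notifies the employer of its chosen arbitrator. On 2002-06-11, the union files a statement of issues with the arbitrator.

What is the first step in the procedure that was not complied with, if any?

(1) due by 2002-02-09 + 60 days = 2002-04-10; 2002-02-10 is within that limit.
(2) due by 2002-02-10 + 10 days = 2002-02-20; done 2002-02-13 — timely.
(3) due by 2002-02-13 + 88 days = 2002-05-12; 2002-03-04 is within that limit.
(4) due by 2002-02-13 + 40 days = 2002-03-25; done 2002-03-30 — 5 days late.
That is the first point of non-compliance.

Step 4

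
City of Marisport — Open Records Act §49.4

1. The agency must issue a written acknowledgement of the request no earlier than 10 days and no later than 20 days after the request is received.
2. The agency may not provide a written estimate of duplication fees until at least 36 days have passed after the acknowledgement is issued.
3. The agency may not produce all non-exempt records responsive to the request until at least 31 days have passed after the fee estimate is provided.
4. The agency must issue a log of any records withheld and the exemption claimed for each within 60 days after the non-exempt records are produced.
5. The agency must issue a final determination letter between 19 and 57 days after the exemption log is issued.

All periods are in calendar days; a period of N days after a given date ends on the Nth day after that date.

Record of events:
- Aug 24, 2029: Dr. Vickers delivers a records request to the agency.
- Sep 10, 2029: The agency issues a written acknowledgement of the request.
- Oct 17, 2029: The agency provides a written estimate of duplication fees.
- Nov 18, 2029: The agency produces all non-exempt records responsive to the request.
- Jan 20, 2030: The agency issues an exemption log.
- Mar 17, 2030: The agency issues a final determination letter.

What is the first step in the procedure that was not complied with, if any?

(1) the permitted window runs from Aug 24, 2029 + 10 = Sep 3, 2029 to Aug 24, 2029 + 20 = Sep 13, 2029; done Sep 10, 2029, which is between those dates.
(2) permitted from Sep 10, 2029 + 36 days = Oct 16, 2029 onward; Oct 17, 2029 is on or after that date.
(3) permitted from Oct 17, 2029 + 31 days = Nov 17, 2029 onward; done Nov 18, 2029 — permitted.
(4) due by Nov 18, 2029 + 60 days = Jan 17, 2030; not done until Jan 20, 2030, 3 days after the deadline.

Step 4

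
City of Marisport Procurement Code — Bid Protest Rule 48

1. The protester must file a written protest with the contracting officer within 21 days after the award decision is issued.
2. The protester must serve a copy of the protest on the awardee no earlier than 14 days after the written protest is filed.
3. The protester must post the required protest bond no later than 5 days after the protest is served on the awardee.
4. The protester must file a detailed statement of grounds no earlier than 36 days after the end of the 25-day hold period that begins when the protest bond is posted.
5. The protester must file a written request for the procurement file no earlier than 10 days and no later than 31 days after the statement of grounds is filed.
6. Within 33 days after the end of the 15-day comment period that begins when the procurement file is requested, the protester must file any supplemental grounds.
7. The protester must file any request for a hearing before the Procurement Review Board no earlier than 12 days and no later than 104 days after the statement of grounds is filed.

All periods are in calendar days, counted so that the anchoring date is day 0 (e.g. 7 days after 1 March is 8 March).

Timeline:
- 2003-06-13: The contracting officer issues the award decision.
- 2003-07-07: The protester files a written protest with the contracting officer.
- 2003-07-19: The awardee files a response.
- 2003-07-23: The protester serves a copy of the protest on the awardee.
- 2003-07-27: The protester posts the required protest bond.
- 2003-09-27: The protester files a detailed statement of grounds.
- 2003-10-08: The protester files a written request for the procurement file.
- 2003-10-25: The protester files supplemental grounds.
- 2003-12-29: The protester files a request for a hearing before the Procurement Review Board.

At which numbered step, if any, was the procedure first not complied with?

Step 1

(1) due by 2003-06-13 + 21 days = 2003-07-04; done 2003-07-07 — 3 days late.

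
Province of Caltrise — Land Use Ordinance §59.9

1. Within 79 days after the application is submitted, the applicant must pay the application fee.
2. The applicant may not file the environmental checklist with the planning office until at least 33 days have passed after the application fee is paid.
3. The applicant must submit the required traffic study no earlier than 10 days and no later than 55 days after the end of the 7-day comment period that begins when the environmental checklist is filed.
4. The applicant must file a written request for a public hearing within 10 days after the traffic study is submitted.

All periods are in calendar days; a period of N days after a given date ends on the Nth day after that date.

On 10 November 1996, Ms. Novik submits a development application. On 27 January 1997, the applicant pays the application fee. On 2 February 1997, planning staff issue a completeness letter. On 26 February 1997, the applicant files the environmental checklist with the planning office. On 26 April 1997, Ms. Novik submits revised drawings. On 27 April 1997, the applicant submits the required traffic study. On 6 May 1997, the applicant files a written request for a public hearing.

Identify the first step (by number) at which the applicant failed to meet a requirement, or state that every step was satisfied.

Step 1: 79 days after 10 November 1996 (when the application is submitted) is 28 January 1997; done 27 January 1997 — timely.
Step 2: the earliest permitted date is 33 days after 27 January 1997 (when the application fee is paid), i.e. 1 March 1997; 26 February 1997 is 3 days before the earliest permitted date.
The procedure was therefore not followed at step 2.

Step 2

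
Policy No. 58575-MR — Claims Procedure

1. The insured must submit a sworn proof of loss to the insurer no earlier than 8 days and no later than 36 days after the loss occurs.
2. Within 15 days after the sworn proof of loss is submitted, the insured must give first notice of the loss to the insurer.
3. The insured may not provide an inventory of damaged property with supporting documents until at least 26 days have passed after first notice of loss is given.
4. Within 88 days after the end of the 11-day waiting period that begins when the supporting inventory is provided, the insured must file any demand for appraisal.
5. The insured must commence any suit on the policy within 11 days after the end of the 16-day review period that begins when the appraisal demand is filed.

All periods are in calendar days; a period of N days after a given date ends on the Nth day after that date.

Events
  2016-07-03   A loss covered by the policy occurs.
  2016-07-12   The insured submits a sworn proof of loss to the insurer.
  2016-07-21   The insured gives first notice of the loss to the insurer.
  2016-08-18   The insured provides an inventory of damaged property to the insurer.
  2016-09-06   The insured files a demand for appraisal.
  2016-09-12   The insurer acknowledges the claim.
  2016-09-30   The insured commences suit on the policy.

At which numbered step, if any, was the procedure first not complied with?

(1) the permitted window runs from 2016-07-03 + 8 = 2016-07-11 to 2016-07-03 + 36 = 2016-08-08; 2016-07-12 falls inside that range.
(2) due by 2016-07-12 + 15 days = 2016-07-27; done 2016-07-21 — timely.
(3) permitted from 2016-07-21 + 26 days = 2016-08-16 onward; 2016-08-18 is on or after that date.
(4) due by 2016-08-29 + 88 days = 2016-11-25; completed 2016-09-06, before the deadline.
(5) due by 2016-09-22 + 11 days = 2016-10-03; done 2016-09-30 — timely.

None — every step was satisfied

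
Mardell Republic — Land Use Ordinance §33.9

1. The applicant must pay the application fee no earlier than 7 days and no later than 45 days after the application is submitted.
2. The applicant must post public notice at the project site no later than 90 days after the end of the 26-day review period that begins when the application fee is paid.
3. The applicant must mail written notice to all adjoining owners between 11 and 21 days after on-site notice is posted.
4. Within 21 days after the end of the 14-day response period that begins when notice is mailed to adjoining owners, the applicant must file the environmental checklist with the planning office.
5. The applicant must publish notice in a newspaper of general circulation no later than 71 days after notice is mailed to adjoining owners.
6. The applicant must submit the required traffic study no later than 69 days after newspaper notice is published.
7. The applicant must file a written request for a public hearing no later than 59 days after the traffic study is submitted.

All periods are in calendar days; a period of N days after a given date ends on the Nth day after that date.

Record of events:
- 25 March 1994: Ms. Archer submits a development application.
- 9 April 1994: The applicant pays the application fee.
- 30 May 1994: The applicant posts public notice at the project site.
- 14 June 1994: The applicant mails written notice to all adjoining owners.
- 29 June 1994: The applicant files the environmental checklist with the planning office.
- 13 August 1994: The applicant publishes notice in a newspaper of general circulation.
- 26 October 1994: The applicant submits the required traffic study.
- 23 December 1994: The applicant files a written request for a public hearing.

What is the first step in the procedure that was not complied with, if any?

Step 6

(1) the permitted window runs from 25 March 1994 + 7 = 1 April 1994 to 25 March 1994 + 45 = 9 May 1994; done 9 April 1994, which is between those dates.
(2) due by 5 May 1994 + 90 days = 3 August 1994; 30 May 1994 is within that limit.
(3) the permitted window runs from 30 May 1994 + 11 = 10 June 1994 to 30 May 1994 + 21 = 20 June 1994; done 14 June 1994, which is between those dates.
(4) due by 28 June 1994 + 21 days = 19 July 1994; 29 June 1994 is within that limit.
(5) due by 14 June 1994 + 71 days = 24 August 1994; 13 August 1994 is within that limit.
(6) due by 13 August 1994 + 69 days = 21 October 1994; done 26 October 1994 — 5 days late.
That is the first point of non-compliance.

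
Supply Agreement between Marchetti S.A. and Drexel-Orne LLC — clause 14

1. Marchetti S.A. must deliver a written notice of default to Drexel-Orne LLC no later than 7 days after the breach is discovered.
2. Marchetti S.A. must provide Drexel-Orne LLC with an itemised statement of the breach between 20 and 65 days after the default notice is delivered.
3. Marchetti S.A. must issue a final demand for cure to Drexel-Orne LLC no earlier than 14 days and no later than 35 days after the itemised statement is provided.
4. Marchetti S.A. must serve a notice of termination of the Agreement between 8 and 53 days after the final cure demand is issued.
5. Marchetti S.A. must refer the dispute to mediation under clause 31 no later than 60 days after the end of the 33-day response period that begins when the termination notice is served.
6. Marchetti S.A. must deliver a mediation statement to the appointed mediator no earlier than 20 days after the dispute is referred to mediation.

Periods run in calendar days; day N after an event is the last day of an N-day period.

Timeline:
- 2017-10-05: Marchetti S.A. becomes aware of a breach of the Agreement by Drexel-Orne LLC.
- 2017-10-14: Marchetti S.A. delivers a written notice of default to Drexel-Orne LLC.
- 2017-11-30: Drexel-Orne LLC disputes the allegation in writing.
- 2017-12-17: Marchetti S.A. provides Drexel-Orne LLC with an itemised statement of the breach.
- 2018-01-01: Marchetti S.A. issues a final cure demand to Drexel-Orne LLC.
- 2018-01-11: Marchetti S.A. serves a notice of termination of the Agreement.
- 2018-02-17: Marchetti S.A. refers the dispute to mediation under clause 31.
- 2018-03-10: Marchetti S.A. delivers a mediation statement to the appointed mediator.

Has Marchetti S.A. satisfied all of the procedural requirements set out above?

No

Step 1: 7 days after 2017-10-05 (when the breach is discovered) is 2017-10-12; not done until 2017-10-14, 2 days after the deadline.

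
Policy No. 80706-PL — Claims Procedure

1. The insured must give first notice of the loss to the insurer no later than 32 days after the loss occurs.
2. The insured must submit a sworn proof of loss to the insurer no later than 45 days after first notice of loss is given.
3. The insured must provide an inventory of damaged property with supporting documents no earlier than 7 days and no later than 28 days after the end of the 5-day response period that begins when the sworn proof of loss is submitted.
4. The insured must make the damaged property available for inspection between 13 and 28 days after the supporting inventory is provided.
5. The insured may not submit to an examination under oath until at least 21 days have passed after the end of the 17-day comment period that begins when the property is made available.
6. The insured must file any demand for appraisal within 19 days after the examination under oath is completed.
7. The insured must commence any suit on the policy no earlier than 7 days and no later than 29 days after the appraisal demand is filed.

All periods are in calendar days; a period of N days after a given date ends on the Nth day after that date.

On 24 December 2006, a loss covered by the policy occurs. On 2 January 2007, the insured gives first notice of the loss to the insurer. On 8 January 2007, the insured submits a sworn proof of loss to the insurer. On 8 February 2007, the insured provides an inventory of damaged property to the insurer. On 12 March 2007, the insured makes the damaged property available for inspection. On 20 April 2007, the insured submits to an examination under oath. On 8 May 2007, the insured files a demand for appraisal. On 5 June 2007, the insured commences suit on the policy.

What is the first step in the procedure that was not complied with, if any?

Step 4

Step 1 — counting 32 days from 24 December 2006 (when the loss occurs) gives a deadline of 25 January 2007; done 2 January 2007 — timely.
Step 2 — counting 45 days from 2 January 2007 (when first notice of loss is given) gives a deadline of 16 February 2007; done 8 January 2007 — timely.
Step 3 — 7 and 28 days from 13 January 2007 (end of the 5-day response period, which began when the sworn proof of loss is submitted on 8 January 2007) are 20 January 2007 and 10 February 2007 respectively; done 8 February 2007, which is between those dates.
Step 4 — 13 and 28 days from 8 February 2007 (when the supporting inventory is provided) are 21 February 2007 and 8 March 2007 respectively; 12 March 2007 is 4 days past the end of the window.
The procedure was therefore not followed at step 4.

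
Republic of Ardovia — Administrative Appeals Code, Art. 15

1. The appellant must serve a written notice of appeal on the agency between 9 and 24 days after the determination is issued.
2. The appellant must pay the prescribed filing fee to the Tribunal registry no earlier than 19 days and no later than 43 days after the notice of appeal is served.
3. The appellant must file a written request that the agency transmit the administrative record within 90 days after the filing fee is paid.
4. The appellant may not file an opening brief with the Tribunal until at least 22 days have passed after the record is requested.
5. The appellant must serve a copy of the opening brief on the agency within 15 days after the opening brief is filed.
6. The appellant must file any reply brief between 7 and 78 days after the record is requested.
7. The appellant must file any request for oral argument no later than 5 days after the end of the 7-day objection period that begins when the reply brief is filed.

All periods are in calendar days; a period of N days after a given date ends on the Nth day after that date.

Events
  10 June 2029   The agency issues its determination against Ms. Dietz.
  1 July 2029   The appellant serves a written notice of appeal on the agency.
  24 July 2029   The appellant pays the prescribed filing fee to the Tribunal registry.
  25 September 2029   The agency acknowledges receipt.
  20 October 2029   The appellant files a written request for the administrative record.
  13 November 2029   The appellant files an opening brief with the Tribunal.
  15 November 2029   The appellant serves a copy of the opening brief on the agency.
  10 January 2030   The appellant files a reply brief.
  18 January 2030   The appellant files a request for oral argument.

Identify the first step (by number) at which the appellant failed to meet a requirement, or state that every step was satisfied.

Step 1: the window is 9–24 days after 10 June 2029 (when the determination is issued), so 19 June 2029 through 4 July 2029; done 1 July 2029, which is between those dates.
Step 2: the window is 19–43 days after 1 July 2029 (when the notice of appeal is served), so 20 July 2029 through 13 August 2029; done 24 July 2029 — within the window.
Step 3: 90 days after 24 July 2029 (when the filing fee is paid) is 22 October 2029; completed 20 October 2029, before the deadline.
Step 4: the earliest permitted date is 22 days after 20 October 2029 (when the record is requested), i.e. 11 November 2029; done 13 November 2029, after the minimum wait.
Step 5: 15 days after 13 November 2029 (when the opening brief is filed) is 28 November 2029; completed 15 November 2029, before the deadline.
Step 6: the window is 7–78 days after 20 October 2029 (when the record is requested), so 27 October 2029 through 6 January 2030; 10 January 2030 is 4 days past the end of the window.

Step 6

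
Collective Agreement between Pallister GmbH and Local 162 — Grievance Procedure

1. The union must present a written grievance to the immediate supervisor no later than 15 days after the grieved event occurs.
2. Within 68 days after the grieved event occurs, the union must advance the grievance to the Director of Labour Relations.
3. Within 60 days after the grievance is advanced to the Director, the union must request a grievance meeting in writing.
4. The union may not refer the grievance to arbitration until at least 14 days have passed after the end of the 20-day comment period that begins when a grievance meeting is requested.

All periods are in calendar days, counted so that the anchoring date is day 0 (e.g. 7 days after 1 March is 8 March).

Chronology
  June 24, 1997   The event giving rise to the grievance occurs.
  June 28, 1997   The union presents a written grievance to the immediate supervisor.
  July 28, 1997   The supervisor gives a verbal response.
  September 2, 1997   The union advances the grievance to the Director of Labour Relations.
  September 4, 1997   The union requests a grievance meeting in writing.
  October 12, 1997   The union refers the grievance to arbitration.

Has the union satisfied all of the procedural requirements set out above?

Step 1 — counting 15 days from June 24, 1997 (when the grieved event occurs) gives a deadline of July 9, 1997; completed June 28, 1997, before the deadline.
Step 2 — counting 68 days from June 24, 1997 (when the grieved event occurs) gives a deadline of August 31, 1997; not done until September 2, 1997, 2 days after the deadline.
No need to go further; step 2 was not satisfied.

No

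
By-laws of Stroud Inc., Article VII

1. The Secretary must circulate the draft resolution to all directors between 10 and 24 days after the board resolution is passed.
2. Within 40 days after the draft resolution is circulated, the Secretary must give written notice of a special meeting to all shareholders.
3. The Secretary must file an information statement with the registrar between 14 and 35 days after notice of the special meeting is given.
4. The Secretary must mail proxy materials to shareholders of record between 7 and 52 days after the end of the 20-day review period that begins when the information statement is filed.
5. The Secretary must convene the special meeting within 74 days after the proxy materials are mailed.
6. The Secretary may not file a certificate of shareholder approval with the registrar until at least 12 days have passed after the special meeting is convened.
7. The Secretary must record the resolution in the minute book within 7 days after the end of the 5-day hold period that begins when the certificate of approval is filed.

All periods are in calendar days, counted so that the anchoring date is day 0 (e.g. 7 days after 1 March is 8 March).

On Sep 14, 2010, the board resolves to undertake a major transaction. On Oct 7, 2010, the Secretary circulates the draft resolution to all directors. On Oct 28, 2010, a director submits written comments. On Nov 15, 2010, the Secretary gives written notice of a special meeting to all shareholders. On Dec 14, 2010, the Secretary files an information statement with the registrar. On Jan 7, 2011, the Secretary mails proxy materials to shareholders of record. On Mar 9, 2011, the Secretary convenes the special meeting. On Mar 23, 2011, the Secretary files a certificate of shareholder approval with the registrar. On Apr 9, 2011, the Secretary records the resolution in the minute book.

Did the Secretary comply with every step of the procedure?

(1) the permitted window runs from Sep 14, 2010 + 10 = Sep 24, 2010 to Sep 14, 2010 + 24 = Oct 8, 2010; Oct 7, 2010 falls inside that range.
(2) due by Oct 7, 2010 + 40 days = Nov 16, 2010; done Nov 15, 2010 — timely.
(3) the permitted window runs from Nov 15, 2010 + 14 = Nov 29, 2010 to Nov 15, 2010 + 35 = Dec 20, 2010; Dec 14, 2010 falls inside that range.
(4) the permitted window runs from Jan 3, 2011 + 7 = Jan 10, 2011 to Jan 3, 2011 + 52 = Feb 24, 2011; done Jan 7, 2011 — 3 days before the window opened.
The procedure was therefore not followed at step 4.

No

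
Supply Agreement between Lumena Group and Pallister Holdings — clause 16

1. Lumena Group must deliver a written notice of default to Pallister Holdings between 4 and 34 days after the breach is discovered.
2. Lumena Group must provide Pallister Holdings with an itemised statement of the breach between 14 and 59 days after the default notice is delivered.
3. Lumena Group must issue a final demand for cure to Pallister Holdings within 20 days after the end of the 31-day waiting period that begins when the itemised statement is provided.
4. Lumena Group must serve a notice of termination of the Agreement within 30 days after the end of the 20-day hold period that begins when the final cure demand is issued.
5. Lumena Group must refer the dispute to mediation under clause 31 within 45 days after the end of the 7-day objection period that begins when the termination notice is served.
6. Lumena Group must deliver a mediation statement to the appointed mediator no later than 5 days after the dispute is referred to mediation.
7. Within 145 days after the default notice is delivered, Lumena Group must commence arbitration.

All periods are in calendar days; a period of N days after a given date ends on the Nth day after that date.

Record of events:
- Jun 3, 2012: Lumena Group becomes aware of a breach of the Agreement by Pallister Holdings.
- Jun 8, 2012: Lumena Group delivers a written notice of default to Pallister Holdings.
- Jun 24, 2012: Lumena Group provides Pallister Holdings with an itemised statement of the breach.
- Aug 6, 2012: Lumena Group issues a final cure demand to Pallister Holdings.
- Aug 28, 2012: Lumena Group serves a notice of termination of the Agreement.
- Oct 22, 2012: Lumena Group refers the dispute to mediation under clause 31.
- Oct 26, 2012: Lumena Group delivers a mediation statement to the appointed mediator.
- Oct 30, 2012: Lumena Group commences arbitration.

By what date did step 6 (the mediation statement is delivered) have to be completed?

Step 6 runs from Oct 22, 2012, when the dispute is referred to mediation. 5 days after Oct 22, 2012 is Oct 27, 2012.

Oct 27, 2012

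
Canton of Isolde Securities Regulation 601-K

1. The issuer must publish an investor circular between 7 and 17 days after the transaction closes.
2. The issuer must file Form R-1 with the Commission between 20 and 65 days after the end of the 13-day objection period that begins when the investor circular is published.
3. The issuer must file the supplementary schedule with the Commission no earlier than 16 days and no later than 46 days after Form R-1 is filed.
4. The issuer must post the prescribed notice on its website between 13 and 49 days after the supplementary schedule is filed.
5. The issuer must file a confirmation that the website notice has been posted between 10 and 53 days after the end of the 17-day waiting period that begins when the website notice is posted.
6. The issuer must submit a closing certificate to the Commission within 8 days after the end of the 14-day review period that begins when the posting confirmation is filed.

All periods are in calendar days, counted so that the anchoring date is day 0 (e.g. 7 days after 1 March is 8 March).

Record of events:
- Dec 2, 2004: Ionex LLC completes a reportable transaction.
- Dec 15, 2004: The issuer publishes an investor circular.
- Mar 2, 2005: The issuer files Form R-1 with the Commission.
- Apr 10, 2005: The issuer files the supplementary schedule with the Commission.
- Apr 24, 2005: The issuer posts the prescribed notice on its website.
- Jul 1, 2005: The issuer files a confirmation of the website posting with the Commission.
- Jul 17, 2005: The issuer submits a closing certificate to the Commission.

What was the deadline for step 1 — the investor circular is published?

Dec 19, 2004

Step 1 runs from Dec 2, 2004, when the transaction closes. The window is 7–17 days after Dec 2, 2004; it closes on Dec 19, 2004.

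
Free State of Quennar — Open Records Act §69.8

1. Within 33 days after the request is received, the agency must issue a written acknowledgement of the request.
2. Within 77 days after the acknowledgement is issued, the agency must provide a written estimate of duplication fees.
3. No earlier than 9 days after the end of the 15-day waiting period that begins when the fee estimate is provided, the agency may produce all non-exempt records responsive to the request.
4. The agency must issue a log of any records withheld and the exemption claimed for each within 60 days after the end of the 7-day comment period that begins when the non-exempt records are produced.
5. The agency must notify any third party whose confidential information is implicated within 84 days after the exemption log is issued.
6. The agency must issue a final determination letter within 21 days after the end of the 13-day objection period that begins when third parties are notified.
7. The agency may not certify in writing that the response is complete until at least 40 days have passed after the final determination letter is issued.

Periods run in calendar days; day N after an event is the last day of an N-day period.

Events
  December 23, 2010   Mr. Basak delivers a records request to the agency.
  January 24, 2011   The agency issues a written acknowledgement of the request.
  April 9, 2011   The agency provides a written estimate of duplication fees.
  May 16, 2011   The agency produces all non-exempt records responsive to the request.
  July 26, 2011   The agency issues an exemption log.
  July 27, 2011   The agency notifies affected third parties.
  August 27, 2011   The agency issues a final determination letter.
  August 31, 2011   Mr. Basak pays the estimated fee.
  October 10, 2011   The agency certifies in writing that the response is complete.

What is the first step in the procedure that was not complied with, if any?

Step 4

(1) due by December 23, 2010 + 33 days = January 25, 2011; done January 24, 2011 — timely.
(2) due by January 24, 2011 + 77 days = April 11, 2011; April 9, 2011 is within that limit.
(3) permitted from April 24, 2011 + 9 days = May 3, 2011 onward; May 16, 2011 is on or after that date.
(4) due by May 23, 2011 + 60 days = July 22, 2011; not done until July 26, 2011, 4 days after the deadline.
Later steps need not be reached.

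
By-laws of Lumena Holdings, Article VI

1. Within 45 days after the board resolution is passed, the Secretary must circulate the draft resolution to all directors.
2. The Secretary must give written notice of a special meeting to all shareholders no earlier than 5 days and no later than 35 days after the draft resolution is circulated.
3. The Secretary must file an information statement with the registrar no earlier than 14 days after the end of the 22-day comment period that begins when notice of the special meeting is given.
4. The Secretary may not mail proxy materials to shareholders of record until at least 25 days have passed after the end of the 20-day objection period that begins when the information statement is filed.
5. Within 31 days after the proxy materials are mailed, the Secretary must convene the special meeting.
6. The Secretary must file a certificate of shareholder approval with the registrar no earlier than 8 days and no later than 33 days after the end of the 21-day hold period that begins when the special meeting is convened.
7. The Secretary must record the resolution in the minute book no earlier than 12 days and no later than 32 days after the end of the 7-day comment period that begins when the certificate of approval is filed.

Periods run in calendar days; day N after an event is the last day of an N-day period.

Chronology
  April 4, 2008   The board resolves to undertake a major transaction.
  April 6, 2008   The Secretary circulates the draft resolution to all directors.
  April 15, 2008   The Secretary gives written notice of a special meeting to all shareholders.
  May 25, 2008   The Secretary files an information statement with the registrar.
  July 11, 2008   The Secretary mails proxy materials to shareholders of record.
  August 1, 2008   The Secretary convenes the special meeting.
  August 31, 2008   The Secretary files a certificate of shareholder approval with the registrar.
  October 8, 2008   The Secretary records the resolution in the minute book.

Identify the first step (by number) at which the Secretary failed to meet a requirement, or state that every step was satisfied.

None — every step was satisfied

Step 1 — counting 45 days from April 4, 2008 (when the board resolution is passed) gives a deadline of May 19, 2008; completed April 6, 2008, before the deadline.
Step 2 — 5 and 35 days from April 6, 2008 (when the draft resolution is circulated) are April 11, 2008 and May 11, 2008 respectively; April 15, 2008 falls inside that range.
Step 3 — must wait 14 days from May 7, 2008 (end of the 22-day comment period, which began when notice of the special meeting is given on April 15, 2008), so not before May 21, 2008; done May 25, 2008, after the minimum wait.
Step 4 — must wait 25 days from June 14, 2008 (end of the 20-day objection period, which began when the information statement is filed on May 25, 2008), so not before July 9, 2008; done July 11, 2008, after the minimum wait.
Step 5 — counting 31 days from July 11, 2008 (when the proxy materials are mailed) gives a deadline of August 11, 2008; completed August 1, 2008, before the deadline.
Step 6 — 8 and 33 days from August 22, 2008 (end of the 21-day hold period, which began when the special meeting is convened on August 1, 2008) are August 30, 2008 and September 24, 2008 respectively; done August 31, 2008 — within the window.
Step 7 — 12 and 32 days from September 7, 2008 (end of the 7-day comment period, which began when the certificate of approval is filed on August 31, 2008) are September 19, 2008 and October 9, 2008 respectively; done October 8, 2008, which is between those dates.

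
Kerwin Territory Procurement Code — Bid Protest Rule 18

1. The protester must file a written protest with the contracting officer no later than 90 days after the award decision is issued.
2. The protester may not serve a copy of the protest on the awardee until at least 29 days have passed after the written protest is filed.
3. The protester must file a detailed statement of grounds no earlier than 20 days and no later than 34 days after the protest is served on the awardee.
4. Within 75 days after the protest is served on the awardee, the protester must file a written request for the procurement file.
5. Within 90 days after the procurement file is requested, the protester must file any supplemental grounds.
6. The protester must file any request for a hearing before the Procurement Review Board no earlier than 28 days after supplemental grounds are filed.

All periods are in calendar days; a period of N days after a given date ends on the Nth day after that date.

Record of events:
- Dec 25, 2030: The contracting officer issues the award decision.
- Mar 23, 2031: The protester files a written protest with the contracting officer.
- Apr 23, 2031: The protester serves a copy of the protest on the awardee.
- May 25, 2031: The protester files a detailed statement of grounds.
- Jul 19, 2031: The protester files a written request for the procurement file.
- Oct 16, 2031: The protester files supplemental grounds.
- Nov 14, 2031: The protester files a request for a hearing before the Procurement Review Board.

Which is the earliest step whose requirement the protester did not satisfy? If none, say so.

Step 4

Step 1 — counting 90 days from Dec 25, 2030 (when the award decision is issued) gives a deadline of Mar 25, 2031; done Mar 23, 2031 — timely.
Step 2 — must wait 29 days from Mar 23, 2031 (when the written protest is filed), so not before Apr 21, 2031; done Apr 23, 2031 — permitted.
Step 3 — 20 and 34 days from Apr 23, 2031 (when the protest is served on the awardee) are May 13, 2031 and May 27, 2031 respectively; done May 25, 2031 — within the window.
Step 4 — counting 75 days from Apr 23, 2031 (when the protest is served on the awardee) gives a deadline of Jul 7, 2031; not done until Jul 19, 2031, 12 days after the deadline.
The procedure was therefore not followed at step 4.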